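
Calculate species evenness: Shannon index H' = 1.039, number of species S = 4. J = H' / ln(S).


ln(4) = 1.38629
J = H' / ln(S) = 1.039 / 1.38629 = 0.749482 ≈ 0.7495

0.7495


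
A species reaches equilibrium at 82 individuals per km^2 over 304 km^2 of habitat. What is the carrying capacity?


K = 82 * 304 = 24928 individuals

24928 individuals


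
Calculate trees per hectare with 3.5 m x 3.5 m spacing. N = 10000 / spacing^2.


N = 10000 / 3.5^2 = 10000 / 12.25 = 816.327 ≈ 816 trees/ha

816 trees/ha


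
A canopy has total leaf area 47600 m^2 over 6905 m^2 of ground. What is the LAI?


LAI = 47600 / 6905 = 6.8936 ≈ 6.89

6.89


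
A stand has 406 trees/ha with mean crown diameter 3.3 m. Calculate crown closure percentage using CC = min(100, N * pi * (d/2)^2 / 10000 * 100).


(d/2)^2 = (3.3/2)^2 = 1.65^2 = 2.7225
Crown area = 3.141593 * 2.7225 = 8.55299 m^2
N * area / 10000 * 100 = 406 * 8.55299 / 10000 * 100 = 34.7251
CC = min(100, 34.7251) = 34.7251 ≈ 34.7%

34.7%


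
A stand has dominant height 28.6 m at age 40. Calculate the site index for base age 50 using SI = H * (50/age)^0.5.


50/40 = 1.25000
(1.25000)^0.5 = 1.11803
SI = 28.6 * 1.11803 = 31.9757 ≈ 32.0 m

32.0 m


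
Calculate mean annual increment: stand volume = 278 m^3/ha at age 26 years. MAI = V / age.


MAI = 278 / 26 = 10.6923 ≈ 10.69 m^3/ha/yr

10.69 m^3/ha/yr


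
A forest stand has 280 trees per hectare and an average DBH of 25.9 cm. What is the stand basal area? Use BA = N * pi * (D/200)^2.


(D/200)^2 = (25.9/200)^2 = 0.1295^2 = 0.01677025
Individual BA = 3.141593 * 0.01677025 = 0.0526853 m^2
Stand BA = 280 * 0.0526853 = 14.7519 ≈ 14.75 m^2/ha

14.75 m^2/ha


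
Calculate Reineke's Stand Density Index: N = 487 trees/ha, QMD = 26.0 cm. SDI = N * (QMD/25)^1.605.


QMD/25 = 26.0/25 = 1.04
(1.04)^1.605 = exp(1.605 * ln(1.04)) = exp(1.605 * 0.0392207) = exp(0.0629492) = 1.06497
SDI = 487 * 1.06497 = 518.640 ≈ 519

519


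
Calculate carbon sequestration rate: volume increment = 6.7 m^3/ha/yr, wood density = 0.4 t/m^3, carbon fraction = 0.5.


C = 6.7 * 0.4 * 0.5 = 1.34 t C/ha/yr

1.34 t C/ha/yr


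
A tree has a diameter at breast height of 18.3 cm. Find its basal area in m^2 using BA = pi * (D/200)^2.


D/200 = 18.3/200 = 0.0915 m
(D/200)^2 = 0.0915^2 = 0.00837225
BA = 3.141593 * 0.00837225 = 0.0263022 ≈ 0.0263 m^2

0.0263 m^2


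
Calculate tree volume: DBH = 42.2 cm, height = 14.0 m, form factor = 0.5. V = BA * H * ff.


(D/200)^2 = (42.2/200)^2 = 0.211^2 = 0.044521
BA = 3.141593 * 0.044521 = 0.139867 m^2
V = 0.139867 * 14.0 * 0.5 = 0.979069 ≈ 0.979 m^3

0.979 m^3


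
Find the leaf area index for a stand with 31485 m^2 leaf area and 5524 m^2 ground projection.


LAI = 31485 / 5524 = 5.6997 ≈ 5.70

5.70


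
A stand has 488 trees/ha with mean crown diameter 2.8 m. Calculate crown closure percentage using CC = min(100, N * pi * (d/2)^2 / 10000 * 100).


(d/2)^2 = (2.8/2)^2 = 1.4^2 = 1.96
Crown area = 3.141593 * 1.96 = 6.15752 m^2
N * area / 10000 * 100 = 488 * 6.15752 / 10000 * 100 = 30.0487
CC = min(100, 30.0487) = 30.0487 ≈ 30.0%

30.0%


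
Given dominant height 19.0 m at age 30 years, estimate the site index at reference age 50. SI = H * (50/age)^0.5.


50/30 = 1.66667
(1.66667)^0.5 = 1.29100
SI = 19.0 * 1.29100 = 24.5290 ≈ 24.5 m

24.5 m


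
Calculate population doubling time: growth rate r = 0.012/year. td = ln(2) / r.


td = ln(2) / 0.012 = 0.693147 / 0.012 = 57.7623 ≈ 57.8 years

57.8 years


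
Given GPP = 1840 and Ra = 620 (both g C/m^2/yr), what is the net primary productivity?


NPP = GPP - Ra = 1840 - 620 = 1220 g C/m^2/yr

1220 g C/m^2/yr


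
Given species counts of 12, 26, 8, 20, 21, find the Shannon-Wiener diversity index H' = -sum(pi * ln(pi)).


Total N = 12 + 26 + 8 + 20 + 21 = 87
Per-species terms:
  p = 12/87 = 0.137931; ln(p) = -1.981002; p*ln(p) = 0.137931 * (-1.981002) = -0.273242
  p = 26/87 = 0.298851; ln(p) = -1.207810; p*ln(p) = 0.298851 * (-1.207810) = -0.360955
  p = 8/87 = 0.091954; ln(p) = -2.386467; p*ln(p) = 0.091954 * (-2.386467) = -0.219445
  p = 20/87 = 0.229885; ln(p) = -1.470176; p*ln(p) = 0.229885 * (-1.470176) = -0.337971
  p = 21/87 = 0.241379; ln(p) = -1.421387; p*ln(p) = 0.241379 * (-1.421387) = -0.343093
sum(p*ln(p)) = (-0.273242) + (-0.360955) + (-0.219445) + (-0.337971) + (-0.343093) = -1.534706
H' = -(-1.534706) = 1.534706 ≈ 1.5347

1.5347


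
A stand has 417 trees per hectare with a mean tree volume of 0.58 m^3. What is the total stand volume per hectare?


V_stand = 417 * 0.58 = 241.86 ≈ 241.9 m^3/ha

241.9 m^3/ha


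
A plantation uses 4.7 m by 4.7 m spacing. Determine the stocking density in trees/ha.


N = 10000 / 4.7^2 = 10000 / 22.09 = 452.694 ≈ 453 trees/ha

453 trees/ha


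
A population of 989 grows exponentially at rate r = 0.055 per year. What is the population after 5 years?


r*t = 0.055 * 5 = 0.275
exp(0.275) = 1.31653
N = 989 * 1.31653 = 1302.05 ≈ 1302

1302


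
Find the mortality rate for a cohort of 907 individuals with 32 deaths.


Mortality rate = 32 / 907 = 0.035281 ≈ 0.0353

0.0353


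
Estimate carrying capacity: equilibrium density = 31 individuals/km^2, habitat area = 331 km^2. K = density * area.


K = 31 * 331 = 10261 individuals

10261 individuals


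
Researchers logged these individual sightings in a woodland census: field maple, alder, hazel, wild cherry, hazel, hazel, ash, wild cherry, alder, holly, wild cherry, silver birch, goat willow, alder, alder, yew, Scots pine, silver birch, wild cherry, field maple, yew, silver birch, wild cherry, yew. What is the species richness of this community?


Total individuals logged = 24
Distinct species (count of individuals): field maple (2), alder (4), hazel (3), wild cherry (5), ash (1), holly (1), silver birch (3), goat willow (1), yew (3), Scots pine (1)
Species richness = number of distinct species = 10

10


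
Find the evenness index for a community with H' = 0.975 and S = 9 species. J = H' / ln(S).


ln(9) = 2.19722
J = H' / ln(S) = 0.975 / 2.19722 = 0.443743 ≈ 0.4437

0.4437


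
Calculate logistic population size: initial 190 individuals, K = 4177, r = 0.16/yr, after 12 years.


(K - N0)/N0 = (4177 - 190)/190 = 3987/190 = 20.9842
r*t = 0.16 * 12 = 1.92; exp(-1.92) = 0.146607
20.9842 * 0.146607 = 3.07643
1 + 3.07643 = 4.07643
N = 4177 / 4.07643 = 1024.67 ≈ 1025

1025


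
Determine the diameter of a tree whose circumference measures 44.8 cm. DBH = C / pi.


DBH = C / pi = 44.8 / 3.141593 = 14.2603 ≈ 14.26 cm

14.26 cm


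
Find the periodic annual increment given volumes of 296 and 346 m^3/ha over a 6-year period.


PAI = (V2 - V1) / period = (346 - 296) / 6 = 50 / 6 = 8.3333 ≈ 8.33 m^3/ha/yr

8.33 m^3/ha/yr


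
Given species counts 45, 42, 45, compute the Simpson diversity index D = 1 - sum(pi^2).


Total N = 45 + 42 + 45 = 132
Per-species terms:
  p = 45/132 = 0.340909; p^2 = 0.340909^2 = 0.116219
  p = 42/132 = 0.318182; p^2 = 0.318182^2 = 0.101240
  p = 45/132 = 0.340909; p^2 = 0.340909^2 = 0.116219
sum(p^2) = 0.116219 + 0.101240 + 0.116219 = 0.333678
D = 1 - 0.333678 = 0.666322 ≈ 0.6663

0.6663


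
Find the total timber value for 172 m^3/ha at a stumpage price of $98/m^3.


Value = 172 * 98 = $16856/ha

$16856/ha


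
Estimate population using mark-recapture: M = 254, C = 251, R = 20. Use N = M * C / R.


N = M * C / R = 254 * 251 / 20 = 63754 / 20 = 3187.70 ≈ 3188

3188 individuals


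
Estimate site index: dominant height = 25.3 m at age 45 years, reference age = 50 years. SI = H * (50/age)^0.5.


50/45 = 1.11111
(1.11111)^0.5 = 1.05409
SI = 25.3 * 1.05409 = 26.6685 ≈ 26.7 m

26.7 m


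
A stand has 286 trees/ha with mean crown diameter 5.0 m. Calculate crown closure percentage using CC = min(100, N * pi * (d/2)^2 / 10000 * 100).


(d/2)^2 = (5.0/2)^2 = 2.5^2 = 6.25
Crown area = 3.141593 * 6.25 = 19.6350 m^2
N * area / 10000 * 100 = 286 * 19.6350 / 10000 * 100 = 56.1561
CC = min(100, 56.1561) = 56.1561 ≈ 56.2%

56.2%


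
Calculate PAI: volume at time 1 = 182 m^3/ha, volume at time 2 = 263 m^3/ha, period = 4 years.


PAI = (V2 - V1) / period = (263 - 182) / 4 = 81 / 4 = 20.25 m^3/ha/yr

20.25 m^3/ha/yr


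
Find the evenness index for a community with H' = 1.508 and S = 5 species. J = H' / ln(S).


ln(5) = 1.60944
J = H' / ln(S) = 1.508 / 1.60944 = 0.936972 ≈ 0.9370

0.9370


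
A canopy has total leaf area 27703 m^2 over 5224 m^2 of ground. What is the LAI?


LAI = 27703 / 5224 = 5.3030 ≈ 5.30

5.30


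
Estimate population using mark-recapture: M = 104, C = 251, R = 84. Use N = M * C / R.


N = M * C / R = 104 * 251 / 84 = 26104 / 84 = 310.76 ≈ 311

311 individuals


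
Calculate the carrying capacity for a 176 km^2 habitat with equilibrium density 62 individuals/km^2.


K = 62 * 176 = 10912 individuals

10912 individuals


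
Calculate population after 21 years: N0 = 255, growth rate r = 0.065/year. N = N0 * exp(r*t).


r*t = 0.065 * 21 = 1.365
exp(1.365) = 3.91572
N = 255 * 3.91572 = 998.509 ≈ 999

999


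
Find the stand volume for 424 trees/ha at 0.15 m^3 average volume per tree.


V_stand = 424 * 0.15 = 63.6 m^3/ha

63.6 m^3/ha


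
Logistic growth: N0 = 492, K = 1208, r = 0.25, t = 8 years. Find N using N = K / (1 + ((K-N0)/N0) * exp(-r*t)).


(K - N0)/N0 = (1208 - 492)/492 = 716/492 = 1.45528
r*t = 0.25 * 8 = 2; exp(-2) = 0.135335
1.45528 * 0.135335 = 0.196950
1 + 0.196950 = 1.19695
N = 1208 / 1.19695 = 1009.23 ≈ 1009

1009


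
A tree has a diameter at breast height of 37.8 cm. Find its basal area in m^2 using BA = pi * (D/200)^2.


D/200 = 37.8/200 = 0.189 m
(D/200)^2 = 0.189^2 = 0.035721
BA = 3.141593 * 0.035721 = 0.112221 ≈ 0.1122 m^2

0.1122 m^2


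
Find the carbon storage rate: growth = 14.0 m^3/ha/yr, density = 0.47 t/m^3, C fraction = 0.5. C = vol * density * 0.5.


C = 14.0 * 0.47 * 0.5 = 3.29 t C/ha/yr

3.29 t C/ha/yr


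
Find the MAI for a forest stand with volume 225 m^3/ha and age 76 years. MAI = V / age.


MAI = 225 / 76 = 2.9605 ≈ 2.96 m^3/ha/yr

2.96 m^3/ha/yr


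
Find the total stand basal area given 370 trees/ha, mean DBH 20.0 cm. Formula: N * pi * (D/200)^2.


(D/200)^2 = (20.0/200)^2 = 0.1^2 = 0.01
Individual BA = 3.141593 * 0.01 = 0.0314159 m^2
Stand BA = 370 * 0.0314159 = 11.6239 ≈ 11.62 m^2/ha

11.62 m^2/ha


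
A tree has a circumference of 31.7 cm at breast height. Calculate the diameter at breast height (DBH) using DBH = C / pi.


DBH = C / pi = 31.7 / 3.141593 = 10.0904 ≈ 10.09 cm

10.09 cm


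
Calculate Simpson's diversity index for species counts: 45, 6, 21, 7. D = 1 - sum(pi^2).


Total N = 45 + 6 + 21 + 7 = 79
Per-species terms:
  p = 45/79 = 0.569620; p^2 = 0.569620^2 = 0.324467
  p = 6/79 = 0.075949; p^2 = 0.075949^2 = 0.005768
  p = 21/79 = 0.265823; p^2 = 0.265823^2 = 0.070662
  p = 7/79 = 0.088608; p^2 = 0.088608^2 = 0.007851
sum(p^2) = 0.324467 + 0.005768 + 0.070662 + 0.007851 = 0.408748
D = 1 - 0.408748 = 0.591252 ≈ 0.5913

0.5913


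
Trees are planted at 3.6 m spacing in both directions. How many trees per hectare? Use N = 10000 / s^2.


N = 10000 / 3.6^2 = 10000 / 12.96 = 771.605 ≈ 772 trees/ha

772 trees/ha


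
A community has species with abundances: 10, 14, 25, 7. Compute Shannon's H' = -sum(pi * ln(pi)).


Total N = 10 + 14 + 25 + 7 = 56
Per-species terms:
  p = 10/56 = 0.178571; ln(p) = -1.722769; p*ln(p) = 0.178571 * (-1.722769) = -0.307637
  p = 14/56 = 0.250000; ln(p) = -1.386294; p*ln(p) = 0.250000 * (-1.386294) = -0.346574
  p = 25/56 = 0.446429; ln(p) = -0.806475; p*ln(p) = 0.446429 * (-0.806475) = -0.360034
  p = 7/56 = 0.125000; ln(p) = -2.079442; p*ln(p) = 0.125000 * (-2.079442) = -0.259930
sum(p*ln(p)) = (-0.307637) + (-0.346574) + (-0.360034) + (-0.259930) = -1.274175
H' = -(-1.274175) = 1.274175 ≈ 1.2742

1.2742


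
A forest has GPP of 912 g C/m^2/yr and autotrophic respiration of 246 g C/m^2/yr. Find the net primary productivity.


NPP = GPP - Ra = 912 - 246 = 666 g C/m^2/yr

666 g C/m^2/yr


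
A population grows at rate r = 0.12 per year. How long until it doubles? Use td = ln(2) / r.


td = ln(2) / 0.12 = 0.693147 / 0.12 = 5.77623 ≈ 5.8 years

5.8 years


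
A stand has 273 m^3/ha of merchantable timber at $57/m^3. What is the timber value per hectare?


Value = 273 * 57 = $15561/ha

$15561/ha


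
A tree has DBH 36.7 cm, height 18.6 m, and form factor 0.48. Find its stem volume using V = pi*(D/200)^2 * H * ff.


(D/200)^2 = (36.7/200)^2 = 0.1835^2 = 0.03367225
BA = 3.141593 * 0.03367225 = 0.105785 m^2
V = 0.105785 * 18.6 * 0.48 = 0.944448 ≈ 0.944 m^3

0.944 m^3


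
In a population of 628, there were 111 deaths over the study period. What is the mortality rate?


Mortality rate = 111 / 628 = 0.176752 ≈ 0.1768

0.1768


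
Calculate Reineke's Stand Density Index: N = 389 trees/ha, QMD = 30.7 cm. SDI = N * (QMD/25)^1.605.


QMD/25 = 30.7/25 = 1.228
(1.228)^1.605 = exp(1.605 * ln(1.228)) = exp(1.605 * 0.205387) = exp(0.329646) = 1.39048
SDI = 389 * 1.39048 = 540.897 ≈ 541

541


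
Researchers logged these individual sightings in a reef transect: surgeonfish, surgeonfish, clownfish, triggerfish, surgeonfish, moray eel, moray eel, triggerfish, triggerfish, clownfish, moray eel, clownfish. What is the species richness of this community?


Total individuals logged = 12
Distinct species (count of individuals): surgeonfish (3), clownfish (3), triggerfish (3), moray eel (3)
Species richness = number of distinct species = 4

4


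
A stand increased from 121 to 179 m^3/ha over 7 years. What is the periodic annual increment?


PAI = (V2 - V1) / period = (179 - 121) / 7 = 58 / 7 = 8.2857 ≈ 8.29 m^3/ha/yr

8.29 m^3/ha/yr


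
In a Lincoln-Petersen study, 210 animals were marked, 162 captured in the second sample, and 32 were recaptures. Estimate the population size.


N = M * C / R = 210 * 162 / 32 = 34020 / 32 = 1063.13 ≈ 1063

1063 individuals


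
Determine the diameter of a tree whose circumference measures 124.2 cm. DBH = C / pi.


DBH = C / pi = 124.2 / 3.141593 = 39.5341 ≈ 39.53 cm

39.53 cm


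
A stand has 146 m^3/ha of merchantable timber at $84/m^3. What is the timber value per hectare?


Value = 146 * 84 = $12264/ha

$12264/ha


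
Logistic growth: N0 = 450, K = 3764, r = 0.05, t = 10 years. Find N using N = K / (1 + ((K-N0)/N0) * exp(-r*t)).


(K - N0)/N0 = (3764 - 450)/450 = 3314/450 = 7.36444
r*t = 0.05 * 10 = 0.5; exp(-0.5) = 0.606531
7.36444 * 0.606531 = 4.46676
1 + 4.46676 = 5.46676
N = 3764 / 5.46676 = 688.525 ≈ 689

689


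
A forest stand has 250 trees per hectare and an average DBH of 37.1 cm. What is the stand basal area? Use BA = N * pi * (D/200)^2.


(D/200)^2 = (37.1/200)^2 = 0.1855^2 = 0.03441025
Individual BA = 3.141593 * 0.03441025 = 0.108103 m^2
Stand BA = 250 * 0.108103 = 27.0258 ≈ 27.03 m^2/ha

27.03 m^2/ha


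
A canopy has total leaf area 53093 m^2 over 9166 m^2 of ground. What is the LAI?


LAI = 53093 / 9166 = 5.7924 ≈ 5.79

5.79


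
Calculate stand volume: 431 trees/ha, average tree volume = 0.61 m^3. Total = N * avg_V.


V_stand = 431 * 0.61 = 262.91 ≈ 262.9 m^3/ha

262.9 m^3/ha


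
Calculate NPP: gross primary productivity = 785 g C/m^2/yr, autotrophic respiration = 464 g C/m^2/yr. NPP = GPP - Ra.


NPP = GPP - Ra = 785 - 464 = 321 g C/m^2/yr

321 g C/m^2/yr


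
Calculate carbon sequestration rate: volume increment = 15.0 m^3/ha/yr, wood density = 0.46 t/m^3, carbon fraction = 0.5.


C = 15.0 * 0.46 * 0.5 = 3.45 t C/ha/yr

3.45 t C/ha/yr


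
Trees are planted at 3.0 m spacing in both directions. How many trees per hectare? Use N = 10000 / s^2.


N = 10000 / 3.0^2 = 10000 / 9 = 1111.11 ≈ 1111 trees/ha

1111 trees/ha


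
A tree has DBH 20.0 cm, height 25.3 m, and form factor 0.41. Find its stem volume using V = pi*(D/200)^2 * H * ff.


(D/200)^2 = (20.0/200)^2 = 0.1^2 = 0.01
BA = 3.141593 * 0.01 = 0.0314159 m^2
V = 0.0314159 * 25.3 * 0.41 = 0.325877 ≈ 0.326 m^3

0.326 m^3


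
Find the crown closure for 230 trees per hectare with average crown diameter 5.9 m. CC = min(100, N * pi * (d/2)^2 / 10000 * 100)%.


(d/2)^2 = (5.9/2)^2 = 2.95^2 = 8.7025
Crown area = 3.141593 * 8.7025 = 27.3397 m^2
N * area / 10000 * 100 = 230 * 27.3397 / 10000 * 100 = 62.8813
CC = min(100, 62.8813) = 62.8813 ≈ 62.9%

62.9%


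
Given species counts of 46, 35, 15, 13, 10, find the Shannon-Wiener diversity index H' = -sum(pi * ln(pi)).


Total N = 46 + 35 + 15 + 13 + 10 = 119
Per-species terms:
  p = 46/119 = 0.386555; ln(p) = -0.950481; p*ln(p) = 0.386555 * (-0.950481) = -0.367413
  p = 35/119 = 0.294118; ln(p) = -1.223774; p*ln(p) = 0.294118 * (-1.223774) = -0.359934
  p = 15/119 = 0.126050; ln(p) = -2.071077; p*ln(p) = 0.126050 * (-2.071077) = -0.261059
  p = 13/119 = 0.109244; ln(p) = -2.214171; p*ln(p) = 0.109244 * (-2.214171) = -0.241885
  p = 10/119 = 0.084034; ln(p) = -2.476534; p*ln(p) = 0.084034 * (-2.476534) = -0.208113
sum(p*ln(p)) = (-0.367413) + (-0.359934) + (-0.261059) + (-0.241885) + (-0.208113) = -1.438404
H' = -(-1.438404) = 1.438404 ≈ 1.4384

1.4384


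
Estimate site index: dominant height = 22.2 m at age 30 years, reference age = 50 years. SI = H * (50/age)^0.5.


50/30 = 1.66667
(1.66667)^0.5 = 1.29100
SI = 22.2 * 1.29100 = 28.6602 ≈ 28.7 m

28.7 m


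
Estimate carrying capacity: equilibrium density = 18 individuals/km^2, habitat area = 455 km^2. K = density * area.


K = 18 * 455 = 8190 individuals

8190 individuals


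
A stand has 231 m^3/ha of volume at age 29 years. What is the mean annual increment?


MAI = 231 / 29 = 7.9655 ≈ 7.97 m^3/ha/yr

7.97 m^3/ha/yr


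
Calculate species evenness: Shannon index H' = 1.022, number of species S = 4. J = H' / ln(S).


ln(4) = 1.38629
J = H' / ln(S) = 1.022 / 1.38629 = 0.737219 ≈ 0.7372

0.7372


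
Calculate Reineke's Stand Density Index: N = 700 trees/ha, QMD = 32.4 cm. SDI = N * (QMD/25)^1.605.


QMD/25 = 32.4/25 = 1.296
(1.296)^1.605 = exp(1.605 * ln(1.296)) = exp(1.605 * 0.259283) = exp(0.416149) = 1.51611
SDI = 700 * 1.51611 = 1061.28 ≈ 1061

1061


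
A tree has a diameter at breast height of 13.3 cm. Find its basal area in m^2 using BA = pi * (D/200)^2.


D/200 = 13.3/200 = 0.0665 m
(D/200)^2 = 0.0665^2 = 0.00442225
BA = 3.141593 * 0.00442225 = 0.0138929 ≈ 0.0139 m^2

0.0139 m^2


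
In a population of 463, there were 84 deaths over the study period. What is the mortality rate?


Mortality rate = 84 / 463 = 0.181425 ≈ 0.1814

0.1814


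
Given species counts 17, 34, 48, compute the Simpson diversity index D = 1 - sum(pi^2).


Total N = 17 + 34 + 48 = 99
Per-species terms:
  p = 17/99 = 0.171717; p^2 = 0.171717^2 = 0.029487
  p = 34/99 = 0.343434; p^2 = 0.343434^2 = 0.117947
  p = 48/99 = 0.484848; p^2 = 0.484848^2 = 0.235078
sum(p^2) = 0.029487 + 0.117947 + 0.235078 = 0.382512
D = 1 - 0.382512 = 0.617488 ≈ 0.6175

0.6175


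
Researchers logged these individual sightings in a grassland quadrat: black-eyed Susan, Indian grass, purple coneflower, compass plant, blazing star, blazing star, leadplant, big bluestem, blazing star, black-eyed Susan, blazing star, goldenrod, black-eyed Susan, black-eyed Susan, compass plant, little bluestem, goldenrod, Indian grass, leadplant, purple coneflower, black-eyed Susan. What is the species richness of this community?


Total individuals logged = 21
Distinct species (count of individuals): black-eyed Susan (5), Indian grass (2), purple coneflower (2), compass plant (2), blazing star (4), leadplant (2), big bluestem (1), goldenrod (2), little bluestem (1)
Species richness = number of distinct species = 9

9


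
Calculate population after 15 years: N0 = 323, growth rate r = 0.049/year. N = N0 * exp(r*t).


r*t = 0.049 * 15 = 0.735
exp(0.735) = 2.08548
N = 323 * 2.08548 = 673.610 ≈ 674

674


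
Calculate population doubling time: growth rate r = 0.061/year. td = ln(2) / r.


td = ln(2) / 0.061 = 0.693147 / 0.061 = 11.3631 ≈ 11.4 years

11.4 years


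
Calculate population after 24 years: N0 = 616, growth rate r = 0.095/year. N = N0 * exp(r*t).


r*t = 0.095 * 24 = 2.28
exp(2.28) = 9.77668
N = 616 * 9.77668 = 6022.43 ≈ 6022

6022


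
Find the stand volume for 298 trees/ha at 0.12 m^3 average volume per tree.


V_stand = 298 * 0.12 = 35.76 ≈ 35.8 m^3/ha

35.8 m^3/ha


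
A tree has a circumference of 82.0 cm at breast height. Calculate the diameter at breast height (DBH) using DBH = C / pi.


DBH = C / pi = 82.0 / 3.141593 = 26.1014 ≈ 26.10 cm

26.10 cm


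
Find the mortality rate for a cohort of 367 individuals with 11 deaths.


Mortality rate = 11 / 367 = 0.029973 ≈ 0.0300

0.0300


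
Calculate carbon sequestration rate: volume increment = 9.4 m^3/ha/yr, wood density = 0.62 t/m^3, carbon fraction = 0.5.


C = 9.4 * 0.62 * 0.5 = 2.914 ≈ 2.91 t C/ha/yr

2.91 t C/ha/yr


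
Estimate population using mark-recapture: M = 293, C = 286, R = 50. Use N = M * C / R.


N = M * C / R = 293 * 286 / 50 = 83798 / 50 = 1675.96 ≈ 1676

1676 individuals


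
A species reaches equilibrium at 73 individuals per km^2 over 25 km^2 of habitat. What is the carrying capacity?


K = 73 * 25 = 1825 individuals

1825 individuals


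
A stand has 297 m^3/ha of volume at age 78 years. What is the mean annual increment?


MAI = 297 / 78 = 3.8077 ≈ 3.81 m^3/ha/yr

3.81 m^3/ha/yr


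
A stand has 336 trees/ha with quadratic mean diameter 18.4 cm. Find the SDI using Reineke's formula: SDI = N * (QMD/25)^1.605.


QMD/25 = 18.4/25 = 0.736
(0.736)^1.605 = exp(1.605 * ln(0.736)) = exp(1.605 * (-0.306525)) = exp(-0.491973) = 0.611419
SDI = 336 * 0.611419 = 205.437 ≈ 205

205


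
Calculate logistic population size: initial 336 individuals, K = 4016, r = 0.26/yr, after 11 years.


(K - N0)/N0 = (4016 - 336)/336 = 3680/336 = 10.9524
r*t = 0.26 * 11 = 2.86; exp(-2.86) = 0.0572688
10.9524 * 0.0572688 = 0.627231
1 + 0.627231 = 1.62723
N = 4016 / 1.62723 = 2468.00 ≈ 2468

2468


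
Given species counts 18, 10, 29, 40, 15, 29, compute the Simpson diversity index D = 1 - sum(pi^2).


Total N = 18 + 10 + 29 + 40 + 15 + 29 = 141
Per-species terms:
  p = 18/141 = 0.127660; p^2 = 0.127660^2 = 0.016297
  p = 10/141 = 0.070922; p^2 = 0.070922^2 = 0.005030
  p = 29/141 = 0.205674; p^2 = 0.205674^2 = 0.042302
  p = 40/141 = 0.283688; p^2 = 0.283688^2 = 0.080479
  p = 15/141 = 0.106383; p^2 = 0.106383^2 = 0.011317
  p = 29/141 = 0.205674; p^2 = 0.205674^2 = 0.042302
sum(p^2) = 0.016297 + 0.005030 + 0.042302 + 0.080479 + 0.011317 + 0.042302 = 0.197727
D = 1 - 0.197727 = 0.802273 ≈ 0.8023

0.8023


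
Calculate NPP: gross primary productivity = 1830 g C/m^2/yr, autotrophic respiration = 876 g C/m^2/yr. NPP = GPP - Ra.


NPP = GPP - Ra = 1830 - 876 = 954 g C/m^2/yr

954 g C/m^2/yr


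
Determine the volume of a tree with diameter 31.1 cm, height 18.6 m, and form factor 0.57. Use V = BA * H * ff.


(D/200)^2 = (31.1/200)^2 = 0.1555^2 = 0.02418025
BA = 3.141593 * 0.02418025 = 0.0759645 m^2
V = 0.0759645 * 18.6 * 0.57 = 0.805376 ≈ 0.805 m^3

0.805 m^3


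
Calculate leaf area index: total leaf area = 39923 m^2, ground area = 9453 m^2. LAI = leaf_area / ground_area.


LAI = 39923 / 9453 = 4.2233 ≈ 4.22

4.22


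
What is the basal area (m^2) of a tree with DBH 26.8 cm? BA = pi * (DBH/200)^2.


D/200 = 26.8/200 = 0.134 m
(D/200)^2 = 0.134^2 = 0.017956
BA = 3.141593 * 0.017956 = 0.0564104 ≈ 0.0564 m^2

0.0564 m^2


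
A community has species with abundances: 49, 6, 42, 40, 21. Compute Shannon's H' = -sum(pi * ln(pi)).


Total N = 49 + 6 + 42 + 40 + 21 = 158
Per-species terms:
  p = 49/158 = 0.310127; ln(p) = -1.170773; p*ln(p) = 0.310127 * (-1.170773) = -0.363088
  p = 6/158 = 0.037975; ln(p) = -3.270827; p*ln(p) = 0.037975 * (-3.270827) = -0.124210
  p = 42/158 = 0.265823; ln(p) = -1.324925; p*ln(p) = 0.265823 * (-1.324925) = -0.352196
  p = 40/158 = 0.253165; ln(p) = -1.373714; p*ln(p) = 0.253165 * (-1.373714) = -0.347776
  p = 21/158 = 0.132911; ln(p) = -2.018076; p*ln(p) = 0.132911 * (-2.018076) = -0.268224
sum(p*ln(p)) = (-0.363088) + (-0.124210) + (-0.352196) + (-0.347776) + (-0.268224) = -1.455494
H' = -(-1.455494) = 1.455494 ≈ 1.4555

1.4555


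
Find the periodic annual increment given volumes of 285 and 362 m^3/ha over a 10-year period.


PAI = (V2 - V1) / period = (362 - 285) / 10 = 77 / 10 = 7.70 m^3/ha/yr

7.70 m^3/ha/yr


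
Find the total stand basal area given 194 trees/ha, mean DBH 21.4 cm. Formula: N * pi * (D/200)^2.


(D/200)^2 = (21.4/200)^2 = 0.107^2 = 0.011449
Individual BA = 3.141593 * 0.011449 = 0.0359681 m^2
Stand BA = 194 * 0.0359681 = 6.97781 ≈ 6.98 m^2/ha

6.98 m^2/ha


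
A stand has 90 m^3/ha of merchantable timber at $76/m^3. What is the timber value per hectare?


Value = 90 * 76 = $6840/ha

$6840/ha


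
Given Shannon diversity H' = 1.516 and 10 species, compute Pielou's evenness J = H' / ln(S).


ln(10) = 2.30259
J = H' / ln(S) = 1.516 / 2.30259 = 0.658389 ≈ 0.6584

0.6584


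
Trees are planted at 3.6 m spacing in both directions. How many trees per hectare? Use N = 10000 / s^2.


N = 10000 / 3.6^2 = 10000 / 12.96 = 771.605 ≈ 772 trees/ha

772 trees/ha


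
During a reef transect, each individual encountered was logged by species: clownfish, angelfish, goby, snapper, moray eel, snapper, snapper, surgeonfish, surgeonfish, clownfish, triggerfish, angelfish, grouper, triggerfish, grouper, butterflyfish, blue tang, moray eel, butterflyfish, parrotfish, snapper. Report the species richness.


Total individuals logged = 21
Distinct species (count of individuals): clownfish (2), angelfish (2), goby (1), snapper (4), moray eel (2), surgeonfish (2), triggerfish (2), grouper (2), butterflyfish (2), blue tang (1), parrotfish (1)
Species richness = number of distinct species = 11

11


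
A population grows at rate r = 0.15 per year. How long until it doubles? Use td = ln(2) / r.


td = ln(2) / 0.15 = 0.693147 / 0.15 = 4.62098 ≈ 4.6 years

4.6 years


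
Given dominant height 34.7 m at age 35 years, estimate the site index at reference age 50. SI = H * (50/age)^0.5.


50/35 = 1.42857
(1.42857)^0.5 = 1.19523
SI = 34.7 * 1.19523 = 41.4745 ≈ 41.5 m

41.5 m


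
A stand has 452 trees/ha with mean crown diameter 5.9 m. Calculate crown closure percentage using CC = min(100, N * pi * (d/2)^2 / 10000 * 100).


(d/2)^2 = (5.9/2)^2 = 2.95^2 = 8.7025
Crown area = 3.141593 * 8.7025 = 27.3397 m^2
N * area / 10000 * 100 = 452 * 27.3397 / 10000 * 100 = 123.575
CC = min(100, 123.575) = 100%

100%


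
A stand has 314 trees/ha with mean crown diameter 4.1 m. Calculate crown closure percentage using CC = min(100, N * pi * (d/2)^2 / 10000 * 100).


(d/2)^2 = (4.1/2)^2 = 2.05^2 = 4.2025
Crown area = 3.141593 * 4.2025 = 13.2025 m^2
N * area / 10000 * 100 = 314 * 13.2025 / 10000 * 100 = 41.4559
CC = min(100, 41.4559) = 41.4559 ≈ 41.5%

41.5%


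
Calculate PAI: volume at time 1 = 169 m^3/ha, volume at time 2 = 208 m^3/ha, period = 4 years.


PAI = (V2 - V1) / period = (208 - 169) / 4 = 39 / 4 = 9.75 m^3/ha/yr

9.75 m^3/ha/yr


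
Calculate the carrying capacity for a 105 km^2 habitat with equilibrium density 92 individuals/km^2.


K = 92 * 105 = 9660 individuals

9660 individuals


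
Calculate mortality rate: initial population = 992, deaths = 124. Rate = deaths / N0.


Mortality rate = 124 / 992 = 0.1250

0.1250


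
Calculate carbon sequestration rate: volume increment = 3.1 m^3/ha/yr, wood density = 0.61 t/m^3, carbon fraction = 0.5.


C = 3.1 * 0.61 * 0.5 = 0.9455 ≈ 0.95 t C/ha/yr

0.95 t C/ha/yr


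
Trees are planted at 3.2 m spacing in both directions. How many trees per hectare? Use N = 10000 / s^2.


N = 10000 / 3.2^2 = 10000 / 10.24 = 976.563 ≈ 977 trees/ha

977 trees/ha


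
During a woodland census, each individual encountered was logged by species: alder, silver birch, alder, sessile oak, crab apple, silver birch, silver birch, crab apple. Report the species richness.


Total individuals logged = 8
Distinct species (count of individuals): alder (2), silver birch (3), sessile oak (1), crab apple (2)
Species richness = number of distinct species = 4

4


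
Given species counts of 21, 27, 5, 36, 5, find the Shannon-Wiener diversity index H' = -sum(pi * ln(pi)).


Total N = 21 + 27 + 5 + 36 + 5 = 94
Per-species terms:
  p = 21/94 = 0.223404; ln(p) = -1.498773; p*ln(p) = 0.223404 * (-1.498773) = -0.334832
  p = 27/94 = 0.287234; ln(p) = -1.247458; p*ln(p) = 0.287234 * (-1.247458) = -0.358312
  p = 5/94 = 0.053191; ln(p) = -2.933866; p*ln(p) = 0.053191 * (-2.933866) = -0.156055
  p = 36/94 = 0.382979; ln(p) = -0.959775; p*ln(p) = 0.382979 * (-0.959775) = -0.367574
  p = 5/94 = 0.053191; ln(p) = -2.933866; p*ln(p) = 0.053191 * (-2.933866) = -0.156055
sum(p*ln(p)) = (-0.334832) + (-0.358312) + (-0.156055) + (-0.367574) + (-0.156055) = -1.372828
H' = -(-1.372828) = 1.372828 ≈ 1.3728

1.3728


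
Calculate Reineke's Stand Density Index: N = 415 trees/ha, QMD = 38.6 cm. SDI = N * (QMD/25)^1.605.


QMD/25 = 38.6/25 = 1.544
(1.544)^1.605 = exp(1.605 * ln(1.544)) = exp(1.605 * 0.434376) = exp(0.697173) = 2.00807
SDI = 415 * 2.00807 = 833.349 ≈ 833

833


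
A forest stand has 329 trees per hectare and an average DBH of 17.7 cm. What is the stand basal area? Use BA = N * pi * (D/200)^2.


(D/200)^2 = (17.7/200)^2 = 0.0885^2 = 0.00783225
Individual BA = 3.141593 * 0.00783225 = 0.0246057 m^2
Stand BA = 329 * 0.0246057 = 8.09528 ≈ 8.10 m^2/ha

8.10 m^2/ha


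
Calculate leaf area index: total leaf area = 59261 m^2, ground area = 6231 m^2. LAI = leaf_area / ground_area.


LAI = 59261 / 6231 = 9.5107 ≈ 9.51

9.51


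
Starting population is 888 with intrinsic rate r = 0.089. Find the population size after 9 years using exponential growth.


r*t = 0.089 * 9 = 0.801
exp(0.801) = 2.22777
N = 888 * 2.22777 = 1978.26 ≈ 1978

1978


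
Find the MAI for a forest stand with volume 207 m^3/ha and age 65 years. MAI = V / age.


MAI = 207 / 65 = 3.1846 ≈ 3.18 m^3/ha/yr

3.18 m^3/ha/yr


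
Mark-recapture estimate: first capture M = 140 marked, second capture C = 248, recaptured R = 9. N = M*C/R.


N = M * C / R = 140 * 248 / 9 = 34720 / 9 = 3857.78 ≈ 3858

3858 individuals


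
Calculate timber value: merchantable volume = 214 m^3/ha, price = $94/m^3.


Value = 214 * 94 = $20116/ha

$20116/ha


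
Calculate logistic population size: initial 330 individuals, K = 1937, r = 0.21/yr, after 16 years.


(K - N0)/N0 = (1937 - 330)/330 = 1607/330 = 4.86970
r*t = 0.21 * 16 = 3.36; exp(-3.36) = 0.0347353
4.86970 * 0.0347353 = 0.169150
1 + 0.169150 = 1.16915
N = 1937 / 1.16915 = 1656.76 ≈ 1657

1657


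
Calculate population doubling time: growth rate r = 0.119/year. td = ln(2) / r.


td = ln(2) / 0.119 = 0.693147 / 0.119 = 5.82476 ≈ 5.8 years

5.8 years


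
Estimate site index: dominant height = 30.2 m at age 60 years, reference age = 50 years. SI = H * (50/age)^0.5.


50/60 = 0.833333
(0.833333)^0.5 = 0.912871
SI = 30.2 * 0.912871 = 27.5687 ≈ 27.6 m

27.6 m


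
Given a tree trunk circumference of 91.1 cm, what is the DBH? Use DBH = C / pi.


DBH = C / pi = 91.1 / 3.141593 = 28.9980 ≈ 29.00 cm

29.00 cm


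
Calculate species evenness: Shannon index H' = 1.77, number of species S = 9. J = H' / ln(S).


ln(9) = 2.19722
J = H' / ln(S) = 1.77 / 2.19722 = 0.805563 ≈ 0.8056

0.8056


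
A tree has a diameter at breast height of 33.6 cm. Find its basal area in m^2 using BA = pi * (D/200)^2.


D/200 = 33.6/200 = 0.168 m
(D/200)^2 = 0.168^2 = 0.028224
BA = 3.141593 * 0.028224 = 0.0886683 ≈ 0.0887 m^2

0.0887 m^2


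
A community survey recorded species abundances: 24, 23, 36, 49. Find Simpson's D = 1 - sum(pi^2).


Total N = 24 + 23 + 36 + 49 = 132
Per-species terms:
  p = 24/132 = 0.181818; p^2 = 0.181818^2 = 0.033058
  p = 23/132 = 0.174242; p^2 = 0.174242^2 = 0.030360
  p = 36/132 = 0.272727; p^2 = 0.272727^2 = 0.074380
  p = 49/132 = 0.371212; p^2 = 0.371212^2 = 0.137798
sum(p^2) = 0.033058 + 0.030360 + 0.074380 + 0.137798 = 0.275596
D = 1 - 0.275596 = 0.724404 ≈ 0.7244

0.7244


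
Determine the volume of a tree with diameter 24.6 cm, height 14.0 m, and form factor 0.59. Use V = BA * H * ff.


(D/200)^2 = (24.6/200)^2 = 0.123^2 = 0.015129
BA = 3.141593 * 0.015129 = 0.0475292 m^2
V = 0.0475292 * 14.0 * 0.59 = 0.392591 ≈ 0.393 m^3

0.393 m^3


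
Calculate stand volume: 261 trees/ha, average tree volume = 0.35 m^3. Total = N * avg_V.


V_stand = 261 * 0.35 = 91.35 ≈ 91.4 m^3/ha

91.4 m^3/ha


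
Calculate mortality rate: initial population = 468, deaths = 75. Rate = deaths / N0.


Mortality rate = 75 / 468 = 0.160256 ≈ 0.1603

0.1603


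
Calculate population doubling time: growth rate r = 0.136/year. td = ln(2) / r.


td = ln(2) / 0.136 = 0.693147 / 0.136 = 5.09667 ≈ 5.1 years

5.1 years


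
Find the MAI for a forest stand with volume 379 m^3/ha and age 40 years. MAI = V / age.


MAI = 379 / 40 = 9.4750 ≈ 9.48 m^3/ha/yr

9.48 m^3/ha/yr


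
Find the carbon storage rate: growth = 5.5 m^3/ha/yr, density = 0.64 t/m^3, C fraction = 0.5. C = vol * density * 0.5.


C = 5.5 * 0.64 * 0.5 = 1.76 t C/ha/yr

1.76 t C/ha/yr


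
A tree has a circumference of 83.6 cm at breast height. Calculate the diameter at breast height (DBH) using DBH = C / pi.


DBH = C / pi = 83.6 / 3.141593 = 26.6107 ≈ 26.61 cm

26.61 cm


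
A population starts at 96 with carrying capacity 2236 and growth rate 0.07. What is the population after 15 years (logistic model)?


(K - N0)/N0 = (2236 - 96)/96 = 2140/96 = 22.2917
r*t = 0.07 * 15 = 1.05; exp(-1.05) = 0.349938
22.2917 * 0.349938 = 7.80071
1 + 7.80071 = 8.80071
N = 2236 / 8.80071 = 254.070 ≈ 254

254


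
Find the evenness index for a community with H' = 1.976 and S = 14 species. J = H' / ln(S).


ln(14) = 2.63906
J = H' / ln(S) = 1.976 / 2.63906 = 0.748751 ≈ 0.7488

0.7488


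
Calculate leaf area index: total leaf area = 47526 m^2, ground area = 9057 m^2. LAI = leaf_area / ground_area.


LAI = 47526 / 9057 = 5.2474 ≈ 5.25

5.25


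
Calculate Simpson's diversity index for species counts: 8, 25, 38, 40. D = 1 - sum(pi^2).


Total N = 8 + 25 + 38 + 40 = 111
Per-species terms:
  p = 8/111 = 0.072072; p^2 = 0.072072^2 = 0.005194
  p = 25/111 = 0.225225; p^2 = 0.225225^2 = 0.050726
  p = 38/111 = 0.342342; p^2 = 0.342342^2 = 0.117198
  p = 40/111 = 0.360360; p^2 = 0.360360^2 = 0.129859
sum(p^2) = 0.005194 + 0.050726 + 0.117198 + 0.129859 = 0.302977
D = 1 - 0.302977 = 0.697023 ≈ 0.6970

0.6970


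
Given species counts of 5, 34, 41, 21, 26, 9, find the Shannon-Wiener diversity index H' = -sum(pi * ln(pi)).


Total N = 5 + 34 + 41 + 21 + 26 + 9 = 136
Per-species terms:
  p = 5/136 = 0.036765; ln(p) = -3.303209; p*ln(p) = 0.036765 * (-3.303209) = -0.121442
  p = 34/136 = 0.250000; ln(p) = -1.386294; p*ln(p) = 0.250000 * (-1.386294) = -0.346574
  p = 41/136 = 0.301471; ln(p) = -1.199081; p*ln(p) = 0.301471 * (-1.199081) = -0.361488
  p = 21/136 = 0.154412; ln(p) = -1.868131; p*ln(p) = 0.154412 * (-1.868131) = -0.288462
  p = 26/136 = 0.191176; ln(p) = -1.654561; p*ln(p) = 0.191176 * (-1.654561) = -0.316312
  p = 9/136 = 0.066176; ln(p) = -2.715437; p*ln(p) = 0.066176 * (-2.715437) = -0.179697
sum(p*ln(p)) = (-0.121442) + (-0.346574) + (-0.361488) + (-0.288462) + (-0.316312) + (-0.179697) = -1.613975
H' = -(-1.613975) = 1.613975 ≈ 1.6140

1.6140


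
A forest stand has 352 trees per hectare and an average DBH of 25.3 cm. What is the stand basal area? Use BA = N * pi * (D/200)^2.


(D/200)^2 = (25.3/200)^2 = 0.1265^2 = 0.01600225
Individual BA = 3.141593 * 0.01600225 = 0.0502726 m^2
Stand BA = 352 * 0.0502726 = 17.6960 ≈ 17.70 m^2/ha

17.70 m^2/ha


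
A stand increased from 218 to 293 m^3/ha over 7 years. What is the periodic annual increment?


PAI = (V2 - V1) / period = (293 - 218) / 7 = 75 / 7 = 10.7143 ≈ 10.71 m^3/ha/yr

10.71 m^3/ha/yr


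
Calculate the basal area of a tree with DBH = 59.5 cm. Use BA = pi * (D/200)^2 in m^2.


D/200 = 59.5/200 = 0.2975 m
(D/200)^2 = 0.2975^2 = 0.08850625
BA = 3.141593 * 0.08850625 = 0.278051 ≈ 0.2781 m^2

0.2781 m^2


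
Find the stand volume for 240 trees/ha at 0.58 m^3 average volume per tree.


V_stand = 240 * 0.58 = 139.2 m^3/ha

139.2 m^3/ha


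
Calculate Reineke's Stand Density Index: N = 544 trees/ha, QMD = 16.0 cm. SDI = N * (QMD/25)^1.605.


QMD/25 = 16.0/25 = 0.64
(0.64)^1.605 = exp(1.605 * ln(0.64)) = exp(1.605 * (-0.446287)) = exp(-0.716291) = 0.488561
SDI = 544 * 0.488561 = 265.777 ≈ 266

266


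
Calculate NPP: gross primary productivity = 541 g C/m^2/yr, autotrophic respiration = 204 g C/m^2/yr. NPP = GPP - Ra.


NPP = GPP - Ra = 541 - 204 = 337 g C/m^2/yr

337 g C/m^2/yr


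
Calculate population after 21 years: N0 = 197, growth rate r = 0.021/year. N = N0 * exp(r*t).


r*t = 0.021 * 21 = 0.441
exp(0.441) = 1.55426
N = 197 * 1.55426 = 306.189 ≈ 306

306


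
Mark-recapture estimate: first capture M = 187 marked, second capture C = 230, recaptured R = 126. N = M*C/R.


N = M * C / R = 187 * 230 / 126 = 43010 / 126 = 341.35 ≈ 341

341 individuals


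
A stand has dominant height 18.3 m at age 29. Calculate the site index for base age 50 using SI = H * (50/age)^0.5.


50/29 = 1.72414
(1.72414)^0.5 = 1.31307
SI = 18.3 * 1.31307 = 24.0292 ≈ 24.0 m

24.0 m


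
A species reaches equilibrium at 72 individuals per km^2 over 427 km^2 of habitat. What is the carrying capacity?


K = 72 * 427 = 30744 individuals

30744 individuals


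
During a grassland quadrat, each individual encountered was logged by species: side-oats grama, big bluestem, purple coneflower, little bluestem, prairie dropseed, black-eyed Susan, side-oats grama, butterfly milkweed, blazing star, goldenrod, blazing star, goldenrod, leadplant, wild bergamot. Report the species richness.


Total individuals logged = 14
Distinct species (count of individuals): side-oats grama (2), big bluestem (1), purple coneflower (1), little bluestem (1), prairie dropseed (1), black-eyed Susan (1), butterfly milkweed (1), blazing star (2), goldenrod (2), leadplant (1), wild bergamot (1)
Species richness = number of distinct species = 11

11


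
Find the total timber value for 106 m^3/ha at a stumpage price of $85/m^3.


Value = 106 * 85 = $9010/ha

$9010/ha


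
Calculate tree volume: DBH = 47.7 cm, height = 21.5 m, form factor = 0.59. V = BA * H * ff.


(D/200)^2 = (47.7/200)^2 = 0.2385^2 = 0.05688225
BA = 3.141593 * 0.05688225 = 0.178701 m^2
V = 0.178701 * 21.5 * 0.59 = 2.26682 ≈ 2.267 m^3

2.267 m^3


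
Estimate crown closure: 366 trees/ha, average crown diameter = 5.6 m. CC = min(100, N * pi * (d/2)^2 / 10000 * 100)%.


(d/2)^2 = (5.6/2)^2 = 2.8^2 = 7.84
Crown area = 3.141593 * 7.84 = 24.6301 m^2
N * area / 10000 * 100 = 366 * 24.6301 / 10000 * 100 = 90.1462
CC = min(100, 90.1462) = 90.1462 ≈ 90.1%

90.1%


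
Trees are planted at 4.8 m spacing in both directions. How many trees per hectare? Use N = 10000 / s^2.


N = 10000 / 4.8^2 = 10000 / 23.04 = 434.028 ≈ 434 trees/ha

434 trees/ha


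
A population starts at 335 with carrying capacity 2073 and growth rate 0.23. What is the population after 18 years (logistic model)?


(K - N0)/N0 = (2073 - 335)/335 = 1738/335 = 5.18806
r*t = 0.23 * 18 = 4.14; exp(-4.14) = 0.0159229
5.18806 * 0.0159229 = 0.0826090
1 + 0.0826090 = 1.08261
N = 2073 / 1.08261 = 1914.82 ≈ 1915

1915
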